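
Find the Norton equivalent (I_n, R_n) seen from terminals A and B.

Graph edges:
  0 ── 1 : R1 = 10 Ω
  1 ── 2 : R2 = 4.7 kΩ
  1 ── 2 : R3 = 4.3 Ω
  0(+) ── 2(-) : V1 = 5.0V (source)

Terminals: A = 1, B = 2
Find the Thévenin equivalent first; then I_n = V_th/R_th and R_n = R_th.
Step 1 — V_th is the open-circuit voltage V_A - V_B (nothing connected across the terminals).
Nodal analysis, taking node 2 as the 0 V reference.
Source V1 fixes V_0 = 5 V.
KCL at each unknown node (sum of currents leaving = 0; resistances in Ω):
  Node 1: (V_1 - 5)/10 + (V_1 - 0)/4700 + (V_1 - 0)/4.3 = 0
Collecting terms: 0.3328 × V_1 = 0.5  =>  V_1 = 1.503 V
V_th = V_1 - V_2 = 1.503 - 0 = 1.503 V
Step 2 — R_th: zero the source — replace V1 by a short circuit (node 2 merges into node 0) — and find the resistance seen between A (node 1) and B (node 0).
Reduce the network between node 1 (A) and node 0 (B) by series/parallel combination:
  Rp1 = R1 ‖ R2 ‖ R3 (parallel, all between nodes 0 and 1) = 1/(1/10 + 1/4700 + 1/4.3) = 3.005 Ω
R_th = 3.005 Ω
I_n = V_th/R_th = 1.503/3.005 = 0.5 A, and R_n = R_th = 3.005 Ω

Final answer: I_n = 0.5 A, R_n = 3.005 Ω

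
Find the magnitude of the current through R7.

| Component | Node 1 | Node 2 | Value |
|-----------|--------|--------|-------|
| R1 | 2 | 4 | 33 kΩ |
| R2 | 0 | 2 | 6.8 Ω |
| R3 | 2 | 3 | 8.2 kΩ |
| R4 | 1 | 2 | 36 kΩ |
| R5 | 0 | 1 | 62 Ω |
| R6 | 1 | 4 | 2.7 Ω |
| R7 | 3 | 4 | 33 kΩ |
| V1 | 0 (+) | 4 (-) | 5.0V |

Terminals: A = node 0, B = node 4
Nodal analysis, taking node 4 as the 0 V reference.
Source V1 fixes V_0 = 5 V.
KCL at each unknown node (sum of currents leaving = 0; resistances in Ω):
  Node 1: (V_1 - V_2)/36000 + (V_1 - 5)/62 + (V_1 - 0)/2.7 = 0
  Node 2: (V_2 - 0)/33000 + (V_2 - 5)/6.8 + (V_2 - V_3)/8200 + (V_2 - V_1)/36000 = 0
  Node 3: (V_3 - V_2)/8200 + (V_3 - 0)/33000 = 0
Collecting terms (coefficients in siemens):
  0.3865·V_1 - 0.00002778·V_2 = 0.08065
  0.1472·V_2 - 0.00002778·V_1 - 0.000122·V_3 = 0.7353
  0.0001523·V_3 - 0.000122·V_2 = 0
Solving these 3 simultaneous equations (Gaussian elimination) gives:
  V_1 = 0.209 V, V_2 = 4.997 V, V_3 = 4.003 V
I_R7 = (V_3 - V_4)/R7 = (4.003 - 0)/33000 = 0.0001213 A
|I_R7| = 0.0001213 A

Final answer: |I_R7| = 0.0001213 A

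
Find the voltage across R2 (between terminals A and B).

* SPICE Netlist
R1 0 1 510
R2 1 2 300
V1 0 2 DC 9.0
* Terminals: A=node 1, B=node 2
R1 and R2 are in series across V1 (node 0 → node 1 → node 2), and the output A–B is taken across R2, so this is a voltage divider.
Series current: I = V1/(R1 + R2) = 9/(510 + 300) = 9/810 = 0.01111 A
V_R2 = I × R2 = V1 × R2/(R1 + R2) = 9 × 300/810 = 3.333 V

Final answer: 3.333 V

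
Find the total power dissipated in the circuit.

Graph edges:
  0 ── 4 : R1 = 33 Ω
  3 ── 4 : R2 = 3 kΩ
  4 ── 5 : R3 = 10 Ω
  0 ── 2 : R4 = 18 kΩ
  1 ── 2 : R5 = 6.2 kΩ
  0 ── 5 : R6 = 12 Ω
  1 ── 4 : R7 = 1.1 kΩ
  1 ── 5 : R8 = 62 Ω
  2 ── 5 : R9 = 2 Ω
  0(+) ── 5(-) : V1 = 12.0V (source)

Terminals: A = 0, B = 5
Nodal analysis, taking node 5 as the 0 V reference.
Source V1 fixes V_0 = 12 V.
KCL at each unknown node (sum of currents leaving = 0; resistances in Ω):
  Node 1: (V_1 - V_2)/6200 + (V_1 - V_4)/1100 + (V_1 - 0)/62 = 0
  Node 2: (V_2 - 12)/18000 + (V_2 - V_1)/6200 + (V_2 - 0)/2 = 0
  Node 3: (V_3 - V_4)/3000 = 0
  Node 4: (V_4 - 12)/33 + (V_4 - V_3)/3000 + (V_4 - 0)/10 + (V_4 - V_1)/1100 = 0
Collecting terms (coefficients in siemens):
  0.0172·V_1 - 0.0001613·V_2 - 0.0009091·V_4 = 0
  0.5002·V_2 - 0.0001613·V_1 = 0.0006667
  0.0003333·V_3 - 0.0003333·V_4 = 0
  0.1315·V_4 - 0.0009091·V_1 - 0.0003333·V_3 = 0.3636
Solving these 4 simultaneous equations (Gaussian elimination) gives:
  V_1 = 0.1465 V, V_2 = 0.00138 V, V_3 = 2.772 V, V_4 = 2.772 V
Power in each resistor, P = (ΔV)²/R:
  P_R1 = (12 - 2.772)²/33 = 2.58 W
  P_R2 = (2.772 - 2.772)²/3000 = 0 W
  P_R3 = (2.772 - 0)²/10 = 0.7686 W
  P_R4 = (12 - 0.00138)²/18000 = 0.007998 W
  P_R5 = (0.1465 - 0.00138)²/6200 = 0.000003399 W
  P_R6 = (12 - 0)²/12 = 12 W
  P_R7 = (0.1465 - 2.772)²/1100 = 0.006268 W
  P_R8 = (0.1465 - 0)²/62 = 0.0003464 W
  P_R9 = (0.00138 - 0)²/2 = 0.0000009522 W
P_total = P_R1 + P_R2 + P_R3 + P_R4 + P_R5 + P_R6 + P_R7 + P_R8 + P_R9 = 15.36 W

Final answer: 15.36 W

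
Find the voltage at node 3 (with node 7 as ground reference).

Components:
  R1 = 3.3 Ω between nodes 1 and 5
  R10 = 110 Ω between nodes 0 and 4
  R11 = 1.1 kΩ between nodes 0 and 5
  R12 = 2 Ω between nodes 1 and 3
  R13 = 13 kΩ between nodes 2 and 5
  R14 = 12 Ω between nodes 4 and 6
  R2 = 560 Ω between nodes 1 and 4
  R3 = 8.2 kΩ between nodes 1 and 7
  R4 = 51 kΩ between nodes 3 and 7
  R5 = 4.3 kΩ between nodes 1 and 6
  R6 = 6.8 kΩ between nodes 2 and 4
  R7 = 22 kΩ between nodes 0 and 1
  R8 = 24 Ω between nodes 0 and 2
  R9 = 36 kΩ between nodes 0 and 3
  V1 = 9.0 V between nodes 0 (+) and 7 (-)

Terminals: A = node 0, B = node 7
Nodal analysis, taking node 7 as the 0 V reference.
Source V1 fixes V_0 = 9 V.
KCL at each unknown node (sum of currents leaving = 0; resistances in Ω):
  Node 1: (V_1 - V_5)/3.3 + (V_1 - V_4)/560 + (V_1 - 0)/8200 + (V_1 - V_6)/4300 + (V_1 - 9)/22000 + (V_1 - V_3)/2 = 0
  Node 2: (V_2 - V_4)/6800 + (V_2 - 9)/24 + (V_2 - V_5)/13000 = 0
  Node 3: (V_3 - 0)/51000 + (V_3 - 9)/36000 + (V_3 - V_1)/2 = 0
  Node 4: (V_4 - V_1)/560 + (V_4 - V_2)/6800 + (V_4 - 9)/110 + (V_4 - V_6)/12 = 0
  Node 5: (V_5 - V_1)/3.3 + (V_5 - 9)/1100 + (V_5 - V_2)/13000 = 0
  Node 6: (V_6 - V_1)/4300 + (V_6 - V_4)/12 = 0
Collecting terms (coefficients in siemens):
  0.8052·V_1 - 0.5·V_3 - 0.001786·V_4 - 0.303·V_5 - 0.0002326·V_6 = 0.0004091
  0.04189·V_2 - 0.0001471·V_4 - 0.00007692·V_5 = 0.375
  0.5·V_3 - 0.5·V_1 = 0.00025
  0.09436·V_4 - 0.001786·V_1 - 0.0001471·V_2 - 0.08333·V_6 = 0.08182
  0.304·V_5 - 0.303·V_1 - 0.00007692·V_2 = 0.008182
  0.08357·V_6 - 0.0002326·V_1 - 0.08333·V_4 = 0
Solving these 6 simultaneous equations (Gaussian elimination) gives:
  V_1 = 8.553 V, V_2 = 8.999 V, V_3 = 8.553 V, V_4 = 8.92 V
  V_5 = 8.555 V, V_6 = 8.919 V
The requested potential is V_3 = 8.553 V.

Final answer: V_3 = 8.553 V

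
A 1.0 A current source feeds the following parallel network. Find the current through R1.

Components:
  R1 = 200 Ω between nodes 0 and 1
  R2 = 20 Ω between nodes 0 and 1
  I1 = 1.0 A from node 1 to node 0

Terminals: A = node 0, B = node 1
All resistors sit directly between nodes 0 and 1, so they are in parallel and share one voltage V; the full source current 1 A splits among them.
1/R_par = 1/200 + 1/20 = 0.055 S  =>  R_par = 18.18 Ω
V = I × R_par = 1 × 18.18 = 18.18 V
I_R1 = V/R1 = 18.18/200 = 0.09091 A

Final answer: 0.09091 A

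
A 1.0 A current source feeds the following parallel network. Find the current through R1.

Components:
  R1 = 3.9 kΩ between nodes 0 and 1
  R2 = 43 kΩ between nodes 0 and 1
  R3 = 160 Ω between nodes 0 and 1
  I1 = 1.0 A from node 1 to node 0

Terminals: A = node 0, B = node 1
All resistors sit directly between nodes 0 and 1, so they are in parallel and share one voltage V; the full source current 1 A splits among them.
1/R_par = 1/3900 + 1/43000 + 1/160 = 0.00653 S  =>  R_par = 153.1 Ω
V = I × R_par = 1 × 153.1 = 153.1 V
I_R1 = V/R1 = 153.1/3900 = 0.03927 A

Final answer: 0.03927 A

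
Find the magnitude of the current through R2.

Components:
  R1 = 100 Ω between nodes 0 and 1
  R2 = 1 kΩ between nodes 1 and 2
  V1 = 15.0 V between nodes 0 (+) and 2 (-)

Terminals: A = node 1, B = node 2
Nodal analysis, taking node 2 as the 0 V reference.
Source V1 fixes V_0 = 15 V.
KCL at each unknown node (sum of currents leaving = 0; resistances in Ω):
  Node 1: (V_1 - 15)/100 + (V_1 - 0)/1000 = 0
Collecting terms: 0.011 × V_1 = 0.15  =>  V_1 = 13.64 V
I_R2 = (V_1 - V_2)/R2 = (13.64 - 0)/1000 = 0.01364 A
|I_R2| = 0.01364 A

Final answer: |I_R2| = 0.01364 A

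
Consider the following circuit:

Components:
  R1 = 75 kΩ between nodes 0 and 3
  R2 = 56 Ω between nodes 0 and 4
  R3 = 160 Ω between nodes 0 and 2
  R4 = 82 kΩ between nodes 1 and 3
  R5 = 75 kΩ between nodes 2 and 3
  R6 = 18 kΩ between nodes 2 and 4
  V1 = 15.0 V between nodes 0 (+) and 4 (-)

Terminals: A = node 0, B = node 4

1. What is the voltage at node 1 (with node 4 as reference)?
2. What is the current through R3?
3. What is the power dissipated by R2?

Nodal analysis, taking node 4 as the 0 V reference.
Source V1 fixes V_0 = 15 V.
KCL at each unknown node (sum of currents leaving = 0; resistances in Ω):
  Node 1: (V_1 - V_3)/82000 = 0
  Node 2: (V_2 - 15)/160 + (V_2 - V_3)/75000 + (V_2 - 0)/18000 = 0
  Node 3: (V_3 - 15)/75000 + (V_3 - V_1)/82000 + (V_3 - V_2)/75000 = 0
Collecting terms (coefficients in siemens):
  0.0000122·V_1 - 0.0000122·V_3 = 0
  0.006319·V_2 - 0.00001333·V_3 = 0.09375
  0.00003886·V_3 - 0.0000122·V_1 - 0.00001333·V_2 = 0.0002
Solving these 3 simultaneous equations (Gaussian elimination) gives:
  V_1 = 14.93 V, V_2 = 14.87 V, V_3 = 14.93 V
Part 1:
  Read off the nodal solution: V_1 = 14.93 V
Part 2:
  I_R3 = (V_0 - V_2)/R3 = (15 - 14.87)/160 = 0.0008251 A
  Magnitude: I_R3 = 0.0008251 A
Part 3:
  I_R2 = (V_0 - V_4)/R2 = (15 - 0)/56 = 0.2679 A
  P_R2 = I_R2² × R2 = (0.2679)² × 56 = 4.018 W

Final answers:
1. V_1 = 14.93 V
2. I_R3 = 0.0008251 A
3. P_R2 = 4.018 W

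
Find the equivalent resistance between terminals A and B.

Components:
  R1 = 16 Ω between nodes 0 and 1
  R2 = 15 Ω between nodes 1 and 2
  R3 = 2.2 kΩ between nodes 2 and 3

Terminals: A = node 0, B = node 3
Reduce the network between node 0 (A) and node 3 (B) by series/parallel combination:
  Rs1 = R1 + R2 (series, joined only at node 1) = 16 + 15 = 31 Ω
  Rs2 = R3 + Rs1 (series, joined only at node 2) = 2200 + 31 = 2231 Ω
R_eq = 2.231 kΩ

Final answer: 2.231 kΩ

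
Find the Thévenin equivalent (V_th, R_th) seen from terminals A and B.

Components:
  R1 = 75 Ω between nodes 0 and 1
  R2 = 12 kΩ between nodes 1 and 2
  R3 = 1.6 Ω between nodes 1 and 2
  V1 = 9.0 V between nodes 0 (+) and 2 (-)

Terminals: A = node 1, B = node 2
Step 1 — V_th is the open-circuit voltage V_A - V_B (nothing connected across the terminals).
Nodal analysis, taking node 2 as the 0 V reference.
Source V1 fixes V_0 = 9 V.
KCL at each unknown node (sum of currents leaving = 0; resistances in Ω):
  Node 1: (V_1 - 9)/75 + (V_1 - 0)/12000 + (V_1 - 0)/1.6 = 0
Collecting terms: 0.6384 × V_1 = 0.12  =>  V_1 = 0.188 V
V_th = V_1 - V_2 = 0.188 - 0 = 0.188 V
Step 2 — R_th: zero the source — replace V1 by a short circuit (node 2 merges into node 0) — and find the resistance seen between A (node 1) and B (node 0).
Reduce the network between node 1 (A) and node 0 (B) by series/parallel combination:
  Rp1 = R1 ‖ R2 ‖ R3 (parallel, all between nodes 0 and 1) = 1/(1/75 + 1/12000 + 1/1.6) = 1.566 Ω
R_th = 1.566 Ω

Final answer: V_th = 0.188 V, R_th = 1.566 Ω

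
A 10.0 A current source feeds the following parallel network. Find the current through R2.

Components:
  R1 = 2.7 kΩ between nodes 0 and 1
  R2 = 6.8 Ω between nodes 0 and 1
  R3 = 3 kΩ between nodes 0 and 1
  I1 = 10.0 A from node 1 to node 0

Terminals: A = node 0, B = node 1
All resistors sit directly between nodes 0 and 1, so they are in parallel and share one voltage V; the full source current 10 A splits among them.
1/R_par = 1/2700 + 1/6.8 + 1/3000 = 0.1478 S  =>  R_par = 6.768 Ω
V = I × R_par = 10 × 6.768 = 67.68 V
I_R2 = V/R2 = 67.68/6.8 = 9.952 A

Final answer: 9.952 A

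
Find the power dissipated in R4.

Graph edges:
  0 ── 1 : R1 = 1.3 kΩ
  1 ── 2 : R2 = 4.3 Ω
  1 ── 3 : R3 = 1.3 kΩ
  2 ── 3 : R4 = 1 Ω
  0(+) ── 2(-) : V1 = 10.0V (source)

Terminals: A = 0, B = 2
Nodal analysis, taking node 2 as the 0 V reference.
Source V1 fixes V_0 = 10 V.
KCL at each unknown node (sum of currents leaving = 0; resistances in Ω):
  Node 1: (V_1 - 10)/1300 + (V_1 - 0)/4.3 + (V_1 - V_3)/1300 = 0
  Node 3: (V_3 - V_1)/1300 + (V_3 - 0)/1 = 0
Collecting terms (coefficients in siemens):
  0.2341·V_1 - 0.0007692·V_3 = 0.007692
  1.001·V_3 - 0.0007692·V_1 = 0
Determinant D = (0.2341)(1.001) - (-0.0007692)(-0.0007692) = 0.2343
V_1 = [(0.007692)(1.001) - (-0.0007692)(0)]/D = 0.03286 V
V_3 = [(0.2341)(0) - (0.007692)(-0.0007692)]/D = 0.00002526 V
I_R4 = (V_2 - V_3)/R4 = (0 - 0.00002526)/1 = -0.00002526 A
P_R4 = I_R4² × R4 = (-0.00002526)² × 1 = 0.0000000006379 W

Final answer: 6.379e-10 W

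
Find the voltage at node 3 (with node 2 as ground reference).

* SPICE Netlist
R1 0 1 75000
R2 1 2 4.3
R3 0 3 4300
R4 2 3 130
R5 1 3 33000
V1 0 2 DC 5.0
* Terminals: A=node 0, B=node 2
Nodal analysis, taking node 2 as the 0 V reference.
Source V1 fixes V_0 = 5 V.
KCL at each unknown node (sum of currents leaving = 0; resistances in Ω):
  Node 1: (V_1 - 5)/75000 + (V_1 - 0)/4.3 + (V_1 - V_3)/33000 = 0
  Node 3: (V_3 - 5)/4300 + (V_3 - 0)/130 + (V_3 - V_1)/33000 = 0
Collecting terms (coefficients in siemens):
  0.2326·V_1 - 0.0000303·V_3 = 0.00006667
  0.007955·V_3 - 0.0000303·V_1 = 0.001163
Determinant D = (0.2326)(0.007955) - (-0.0000303)(-0.0000303) = 0.00185
V_1 = [(0.00006667)(0.007955) - (-0.0000303)(0.001163)]/D = 0.0003057 V
V_3 = [(0.2326)(0.001163) - (0.00006667)(-0.0000303)]/D = 0.1462 V
The requested potential is V_3 = 0.1462 V.

Final answer: V_3 = 0.1462 V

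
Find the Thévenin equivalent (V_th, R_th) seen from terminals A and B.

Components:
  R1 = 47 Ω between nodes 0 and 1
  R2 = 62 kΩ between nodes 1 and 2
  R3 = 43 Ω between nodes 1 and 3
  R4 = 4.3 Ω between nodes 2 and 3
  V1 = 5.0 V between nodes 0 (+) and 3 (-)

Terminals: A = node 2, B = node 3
Step 1 — V_th is the open-circuit voltage V_A - V_B (nothing connected across the terminals).
Nodal analysis, taking node 3 as the 0 V reference.
Source V1 fixes V_0 = 5 V.
KCL at each unknown node (sum of currents leaving = 0; resistances in Ω):
  Node 1: (V_1 - 5)/47 + (V_1 - V_2)/62000 + (V_1 - 0)/43 = 0
  Node 2: (V_2 - V_1)/62000 + (V_2 - 0)/4.3 = 0
Collecting terms (coefficients in siemens):
  0.04455·V_1 - 0.00001613·V_2 = 0.1064
  0.2326·V_2 - 0.00001613·V_1 = 0
Determinant D = (0.04455)(0.2326) - (-0.00001613)(-0.00001613) = 0.01036
V_1 = [(0.1064)(0.2326) - (-0.00001613)(0)]/D = 2.388 V
V_2 = [(0.04455)(0) - (0.1064)(-0.00001613)]/D = 0.0001656 V
V_th = V_2 - V_3 = 0.0001656 - 0 = 0.0001656 V
Step 2 — R_th: zero the source — replace V1 by a short circuit (node 3 merges into node 0) — and find the resistance seen between A (node 2) and B (node 0).
Reduce the network between node 2 (A) and node 0 (B) by series/parallel combination:
  Rp1 = R1 ‖ R3 (parallel, both between nodes 0 and 1) = 1/(1/47 + 1/43) = 22.46 Ω
  Rs1 = R2 + Rp1 (series, joined only at node 1) = 62000 + 22.46 = 62020 Ω
  Rp2 = R4 ‖ Rs1 (parallel, both between nodes 0 and 2) = 1/(1/4.3 + 1/62020) = 4.3 Ω
R_th = 4.3 Ω

Final answer: V_th = 0.0001656 V, R_th = 4.3 Ω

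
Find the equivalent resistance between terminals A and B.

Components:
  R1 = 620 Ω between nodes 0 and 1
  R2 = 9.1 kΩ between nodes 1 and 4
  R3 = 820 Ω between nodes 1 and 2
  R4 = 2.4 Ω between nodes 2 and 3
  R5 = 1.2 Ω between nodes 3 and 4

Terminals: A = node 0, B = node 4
Reduce the network between node 0 (A) and node 4 (B) by series/parallel combination:
  Rs1 = R3 + R4 (series, joined only at node 2) = 820 + 2.4 = 822.4 Ω
  Rs2 = R5 + Rs1 (series, joined only at node 3) = 1.2 + 822.4 = 823.6 Ω
  Rp1 = R2 ‖ Rs2 (parallel, both between nodes 1 and 4) = 1/(1/9100 + 1/823.6) = 755.2 Ω
  Rs3 = R1 + Rp1 (series, joined only at node 1) = 620 + 755.2 = 1375 Ω
R_eq = 1.375 kΩ

Final answer: 1.375 kΩ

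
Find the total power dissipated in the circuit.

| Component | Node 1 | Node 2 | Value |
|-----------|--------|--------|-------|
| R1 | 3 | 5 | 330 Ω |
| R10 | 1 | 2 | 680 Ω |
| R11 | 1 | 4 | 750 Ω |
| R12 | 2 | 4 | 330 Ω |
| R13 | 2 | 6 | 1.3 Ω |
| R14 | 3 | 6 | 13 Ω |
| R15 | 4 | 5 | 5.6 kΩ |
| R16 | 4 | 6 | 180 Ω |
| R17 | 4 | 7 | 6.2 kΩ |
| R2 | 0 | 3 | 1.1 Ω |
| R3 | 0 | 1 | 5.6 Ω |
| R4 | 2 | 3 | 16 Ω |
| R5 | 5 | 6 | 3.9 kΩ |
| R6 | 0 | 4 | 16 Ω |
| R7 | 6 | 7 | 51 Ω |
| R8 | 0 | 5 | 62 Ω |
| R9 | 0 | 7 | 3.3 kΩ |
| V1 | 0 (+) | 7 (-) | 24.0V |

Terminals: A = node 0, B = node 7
Nodal analysis, taking node 7 as the 0 V reference.
Source V1 fixes V_0 = 24 V.
KCL at each unknown node (sum of currents leaving = 0; resistances in Ω):
  Node 1: (V_1 - 24)/5.6 + (V_1 - V_2)/680 + (V_1 - V_4)/750 = 0
  Node 2: (V_2 - V_3)/16 + (V_2 - V_1)/680 + (V_2 - V_4)/330 + (V_2 - V_6)/1.3 = 0
  Node 3: (V_3 - V_5)/330 + (V_3 - 24)/1.1 + (V_3 - V_2)/16 + (V_3 - V_6)/13 = 0
  Node 4: (V_4 - 24)/16 + (V_4 - V_1)/750 + (V_4 - V_2)/330 + (V_4 - V_5)/5600 + (V_4 - V_6)/180 + (V_4 - 0)/6200 = 0
  Node 5: (V_5 - V_3)/330 + (V_5 - V_6)/3900 + (V_5 - 24)/62 + (V_5 - V_4)/5600 = 0
  Node 6: (V_6 - V_5)/3900 + (V_6 - 0)/51 + (V_6 - V_2)/1.3 + (V_6 - V_3)/13 + (V_6 - V_4)/180 = 0
Collecting terms (coefficients in siemens):
  0.1814·V_1 - 0.001471·V_2 - 0.001333·V_4 = 4.286
  0.8362·V_2 - 0.001471·V_1 - 0.0625·V_3 - 0.00303·V_4 - 0.7692·V_6 = 0
  1.052·V_3 - 0.0625·V_2 - 0.00303·V_5 - 0.07692·V_6 = 21.82
  0.07276·V_4 - 0.001333·V_1 - 0.00303·V_2 - 0.0001786·V_5 - 0.005556·V_6 = 1.5
  0.01959·V_5 - 0.00303·V_3 - 0.0001786·V_4 - 0.0002564·V_6 = 0.3871
  0.8716·V_6 - 0.7692·V_2 - 0.07692·V_3 - 0.005556·V_4 - 0.0002564·V_5 = 0
Solving these 6 simultaneous equations (Gaussian elimination) gives:
  V_1 = 23.97 V, V_2 = 20.99 V, V_3 = 23.58 V, V_4 = 23.57 V
  V_5 = 23.89 V, V_6 = 20.77 V
Power in each resistor, P = (ΔV)²/R:
  P_R1 = (23.58 - 23.89)²/330 = 0.0002819 W
  P_R2 = (24 - 23.58)²/1.1 = 0.1569 W
  P_R3 = (24 - 23.97)²/5.6 = 0.0001351 W
  P_R4 = (20.99 - 23.58)²/16 = 0.4195 W
  P_R5 = (23.89 - 20.77)²/3900 = 0.002499 W
  P_R6 = (24 - 23.57)²/16 = 0.01134 W
  P_R7 = (20.77 - 0)²/51 = 8.457 W
  P_R8 = (24 - 23.89)²/62 = 0.0001967 W
  P_R9 = (24 - 0)²/3300 = 0.1745 W
  P_R10 = (23.97 - 20.99)²/680 = 0.01305 W
  P_R11 = (23.97 - 23.57)²/750 = 0.0002117 W
  P_R12 = (20.99 - 23.57)²/330 = 0.02017 W
  P_R13 = (20.99 - 20.77)²/1.3 = 0.03941 W
  P_R14 = (23.58 - 20.77)²/13 = 0.6104 W
  P_R15 = (23.57 - 23.89)²/5600 = 0.00001778 W
  P_R16 = (23.57 - 20.77)²/180 = 0.04376 W
  P_R17 = (23.57 - 0)²/6200 = 0.08963 W
P_total = P_R1 + P_R2 + P_R3 + P_R4 + P_R5 + P_R6 + P_R7 + P_R8 + P_R9 + P_R10 + P_R11 + P_R12 + P_R13 + P_R14 + P_R15 + P_R16 + P_R17 = 10.04 W

Final answer: 10.04 W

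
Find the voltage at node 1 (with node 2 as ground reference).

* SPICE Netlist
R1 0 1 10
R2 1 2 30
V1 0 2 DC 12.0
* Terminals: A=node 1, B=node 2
Nodal analysis, taking node 2 as the 0 V reference.
Source V1 fixes V_0 = 12 V.
KCL at each unknown node (sum of currents leaving = 0; resistances in Ω):
  Node 1: (V_1 - 12)/10 + (V_1 - 0)/30 = 0
Collecting terms: 0.1333 × V_1 = 1.2  =>  V_1 = 9 V
The requested potential is V_1 = 9 V.

Final answer: V_1 = 9 V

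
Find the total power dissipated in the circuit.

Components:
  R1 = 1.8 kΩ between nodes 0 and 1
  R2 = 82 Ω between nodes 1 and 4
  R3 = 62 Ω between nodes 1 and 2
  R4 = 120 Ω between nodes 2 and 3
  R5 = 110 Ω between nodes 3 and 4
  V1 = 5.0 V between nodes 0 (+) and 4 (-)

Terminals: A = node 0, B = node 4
Nodal analysis, taking node 4 as the 0 V reference.
Source V1 fixes V_0 = 5 V.
KCL at each unknown node (sum of currents leaving = 0; resistances in Ω):
  Node 1: (V_1 - 5)/1800 + (V_1 - 0)/82 + (V_1 - V_2)/62 = 0
  Node 2: (V_2 - V_1)/62 + (V_2 - V_3)/120 = 0
  Node 3: (V_3 - V_2)/120 + (V_3 - 0)/110 = 0
Collecting terms (coefficients in siemens):
  0.02888·V_1 - 0.01613·V_2 = 0.002778
  0.02446·V_2 - 0.01613·V_1 - 0.008333·V_3 = 0
  0.01742·V_3 - 0.008333·V_2 = 0
Solving these 3 simultaneous equations (Gaussian elimination) gives:
  V_1 = 0.1717 V, V_2 = 0.1353 V, V_3 = 0.06469 V
Power in each resistor, P = (ΔV)²/R:
  P_R1 = (5 - 0.1717)²/1800 = 0.01295 W
  P_R2 = (0.1717 - 0)²/82 = 0.0003596 W
  P_R3 = (0.1717 - 0.1353)²/62 = 0.00002144 W
  P_R4 = (0.1353 - 0.06469)²/120 = 0.00004151 W
  P_R5 = (0.06469 - 0)²/110 = 0.00003805 W
P_total = P_R1 + P_R2 + P_R3 + P_R4 + P_R5 = 0.01341 W

Final answer: 0.01341 W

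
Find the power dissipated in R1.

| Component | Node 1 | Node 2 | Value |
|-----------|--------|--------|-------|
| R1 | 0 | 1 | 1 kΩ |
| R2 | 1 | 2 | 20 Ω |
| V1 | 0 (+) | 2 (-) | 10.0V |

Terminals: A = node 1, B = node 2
Nodal analysis, taking node 2 as the 0 V reference.
Source V1 fixes V_0 = 10 V.
KCL at each unknown node (sum of currents leaving = 0; resistances in Ω):
  Node 1: (V_1 - 10)/1000 + (V_1 - 0)/20 = 0
Collecting terms: 0.051 × V_1 = 0.01  =>  V_1 = 0.1961 V
I_R1 = (V_0 - V_1)/R1 = (10 - 0.1961)/1000 = 0.009804 A
P_R1 = I_R1² × R1 = (0.009804)² × 1000 = 0.09612 W

Final answer: 0.09612 W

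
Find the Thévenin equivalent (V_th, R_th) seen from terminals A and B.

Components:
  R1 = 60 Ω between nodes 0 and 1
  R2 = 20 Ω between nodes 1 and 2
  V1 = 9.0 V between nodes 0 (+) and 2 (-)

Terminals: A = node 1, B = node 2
Step 1 — V_th is the open-circuit voltage V_A - V_B (nothing connected across the terminals).
Nodal analysis, taking node 2 as the 0 V reference.
Source V1 fixes V_0 = 9 V.
KCL at each unknown node (sum of currents leaving = 0; resistances in Ω):
  Node 1: (V_1 - 9)/60 + (V_1 - 0)/20 = 0
Collecting terms: 0.06667 × V_1 = 0.15  =>  V_1 = 2.25 V
V_th = V_1 - V_2 = 2.25 - 0 = 2.25 V
Step 2 — R_th: zero the source — replace V1 by a short circuit (node 2 merges into node 0) — and find the resistance seen between A (node 1) and B (node 0).
Reduce the network between node 1 (A) and node 0 (B) by series/parallel combination:
  Rp1 = R1 ‖ R2 (parallel, both between nodes 0 and 1) = 1/(1/60 + 1/20) = 15 Ω
R_th = 15 Ω

Final answer: V_th = 2.25 V, R_th = 15 Ω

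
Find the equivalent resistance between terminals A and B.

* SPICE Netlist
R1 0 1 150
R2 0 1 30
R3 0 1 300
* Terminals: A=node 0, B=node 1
Reduce the network between node 0 (A) and node 1 (B) by series/parallel combination:
  Rp1 = R1 ‖ R2 ‖ R3 (parallel, all between nodes 0 and 1) = 1/(1/150 + 1/30 + 1/300) = 23.08 Ω
R_eq = 23.08 Ω

Final answer: 23.08 Ω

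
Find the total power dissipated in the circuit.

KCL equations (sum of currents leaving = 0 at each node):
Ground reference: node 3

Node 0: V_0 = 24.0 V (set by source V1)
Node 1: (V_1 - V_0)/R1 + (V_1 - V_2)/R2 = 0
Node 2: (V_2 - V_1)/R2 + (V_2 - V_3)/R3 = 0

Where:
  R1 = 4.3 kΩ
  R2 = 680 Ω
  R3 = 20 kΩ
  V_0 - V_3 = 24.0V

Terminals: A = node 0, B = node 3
Nodal analysis, taking node 3 as the 0 V reference.
Source V1 fixes V_0 = 24 V.
KCL at each unknown node (sum of currents leaving = 0; resistances in Ω):
  Node 1: (V_1 - 24)/4300 + (V_1 - V_2)/680 = 0
  Node 2: (V_2 - V_1)/680 + (V_2 - 0)/20000 = 0
Collecting terms (coefficients in siemens):
  0.001703·V_1 - 0.001471·V_2 = 0.005581
  0.001521·V_2 - 0.001471·V_1 = 0
Determinant D = (0.001703)(0.001521) - (-0.001471)(-0.001471) = 0.0000004272
V_1 = [(0.005581)(0.001521) - (-0.001471)(0)]/D = 19.87 V
V_2 = [(0.001703)(0) - (0.005581)(-0.001471)]/D = 19.22 V
Power in each resistor, P = (ΔV)²/R:
  P_R1 = (24 - 19.87)²/4300 = 0.003969 W
  P_R2 = (19.87 - 19.22)²/680 = 0.0006277 W
  P_R3 = (19.22 - 0)²/20000 = 0.01846 W
P_total = P_R1 + P_R2 + P_R3 = 0.02306 W

Final answer: 0.02306 W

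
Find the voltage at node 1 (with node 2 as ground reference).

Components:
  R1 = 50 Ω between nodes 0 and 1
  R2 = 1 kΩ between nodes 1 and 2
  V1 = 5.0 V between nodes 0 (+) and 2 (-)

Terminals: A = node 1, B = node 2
Nodal analysis, taking node 2 as the 0 V reference.
Source V1 fixes V_0 = 5 V.
KCL at each unknown node (sum of currents leaving = 0; resistances in Ω):
  Node 1: (V_1 - 5)/50 + (V_1 - 0)/1000 = 0
Collecting terms: 0.021 × V_1 = 0.1  =>  V_1 = 4.762 V
The requested potential is V_1 = 4.762 V.

Final answer: V_1 = 4.762 V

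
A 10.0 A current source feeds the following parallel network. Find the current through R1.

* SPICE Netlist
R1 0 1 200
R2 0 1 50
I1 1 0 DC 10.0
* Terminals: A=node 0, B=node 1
All resistors sit directly between nodes 0 and 1, so they are in parallel and share one voltage V; the full source current 10 A splits among them.
1/R_par = 1/200 + 1/50 = 0.025 S  =>  R_par = 40 Ω
V = I × R_par = 10 × 40 = 400 V
I_R1 = V/R1 = 400/200 = 2 A

Final answer: 2 A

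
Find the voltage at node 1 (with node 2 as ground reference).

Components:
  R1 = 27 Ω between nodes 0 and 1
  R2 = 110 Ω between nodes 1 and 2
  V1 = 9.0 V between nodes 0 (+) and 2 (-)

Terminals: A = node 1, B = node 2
Nodal analysis, taking node 2 as the 0 V reference.
Source V1 fixes V_0 = 9 V.
KCL at each unknown node (sum of currents leaving = 0; resistances in Ω):
  Node 1: (V_1 - 9)/27 + (V_1 - 0)/110 = 0
Collecting terms: 0.04613 × V_1 = 0.3333  =>  V_1 = 7.226 V
The requested potential is V_1 = 7.226 V.

Final answer: V_1 = 7.226 V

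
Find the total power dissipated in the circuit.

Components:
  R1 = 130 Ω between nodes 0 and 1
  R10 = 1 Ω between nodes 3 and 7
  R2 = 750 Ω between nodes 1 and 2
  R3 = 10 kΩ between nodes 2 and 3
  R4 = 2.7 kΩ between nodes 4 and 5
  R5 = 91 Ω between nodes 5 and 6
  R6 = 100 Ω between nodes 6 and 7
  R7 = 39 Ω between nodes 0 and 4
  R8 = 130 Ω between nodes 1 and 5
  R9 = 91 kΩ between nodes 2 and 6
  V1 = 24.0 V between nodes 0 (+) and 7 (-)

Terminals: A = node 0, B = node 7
Nodal analysis, taking node 7 as the 0 V reference.
Source V1 fixes V_0 = 24 V.
KCL at each unknown node (sum of currents leaving = 0; resistances in Ω):
  Node 1: (V_1 - 24)/130 + (V_1 - V_2)/750 + (V_1 - V_5)/130 = 0
  Node 2: (V_2 - V_1)/750 + (V_2 - V_3)/10000 + (V_2 - V_6)/91000 = 0
  Node 3: (V_3 - V_2)/10000 + (V_3 - 0)/1 = 0
  Node 4: (V_4 - V_5)/2700 + (V_4 - 24)/39 = 0
  Node 5: (V_5 - V_4)/2700 + (V_5 - V_6)/91 + (V_5 - V_1)/130 = 0
  Node 6: (V_6 - V_5)/91 + (V_6 - 0)/100 + (V_6 - V_2)/91000 = 0
Collecting terms (coefficients in siemens):
  0.01672·V_1 - 0.001333·V_2 - 0.007692·V_5 = 0.1846
  0.001444·V_2 - 0.001333·V_1 - 0.0001·V_3 - 0.00001099·V_6 = 0
  1·V_3 - 0.0001·V_2 = 0
  0.02601·V_4 - 0.0003704·V_5 = 0.6154
  0.01905·V_5 - 0.007692·V_1 - 0.0003704·V_4 - 0.01099·V_6 = 0
  0.021·V_6 - 0.00001099·V_2 - 0.01099·V_5 = 0
Solving these 6 simultaneous equations (Gaussian elimination) gives:
  V_1 = 17.2 V, V_2 = 15.92 V, V_3 = 0.001592 V, V_4 = 23.81 V
  V_5 = 10.61 V, V_6 = 5.563 V
Power in each resistor, P = (ΔV)²/R:
  P_R1 = (24 - 17.2)²/130 = 0.3561 W
  P_R2 = (17.2 - 15.92)²/750 = 0.002181 W
  P_R3 = (15.92 - 0.001592)²/10000 = 0.02533 W
  P_R4 = (23.81 - 10.61)²/2700 = 0.06448 W
  P_R5 = (10.61 - 5.563)²/91 = 0.2805 W
  P_R6 = (5.563 - 0)²/100 = 0.3095 W
  P_R7 = (24 - 23.81)²/39 = 0.0009314 W
  P_R8 = (17.2 - 10.61)²/130 = 0.3332 W
  P_R9 = (15.92 - 5.563)²/91000 = 0.001178 W
  P_R10 = (0.001592 - 0)²/1 = 0.000002533 W
P_total = P_R1 + P_R2 + P_R3 + P_R4 + P_R5 + P_R6 + P_R7 + P_R8 + P_R9 + P_R10 = 1.373 W

Final answer: 1.373 W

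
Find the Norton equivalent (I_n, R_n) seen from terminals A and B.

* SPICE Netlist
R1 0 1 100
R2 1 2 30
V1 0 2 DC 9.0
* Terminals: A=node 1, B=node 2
Find the Thévenin equivalent first; then I_n = V_th/R_th and R_n = R_th.
Step 1 — V_th is the open-circuit voltage V_A - V_B (nothing connected across the terminals).
Nodal analysis, taking node 2 as the 0 V reference.
Source V1 fixes V_0 = 9 V.
KCL at each unknown node (sum of currents leaving = 0; resistances in Ω):
  Node 1: (V_1 - 9)/100 + (V_1 - 0)/30 = 0
Collecting terms: 0.04333 × V_1 = 0.09  =>  V_1 = 2.077 V
V_th = V_1 - V_2 = 2.077 - 0 = 2.077 V
Step 2 — R_th: zero the source — replace V1 by a short circuit (node 2 merges into node 0) — and find the resistance seen between A (node 1) and B (node 0).
Reduce the network between node 1 (A) and node 0 (B) by series/parallel combination:
  Rp1 = R1 ‖ R2 (parallel, both between nodes 0 and 1) = 1/(1/100 + 1/30) = 23.08 Ω
R_th = 23.08 Ω
I_n = V_th/R_th = 2.077/23.08 = 0.09 A, and R_n = R_th = 23.08 Ω

Final answer: I_n = 0.09 A, R_n = 23.08 Ω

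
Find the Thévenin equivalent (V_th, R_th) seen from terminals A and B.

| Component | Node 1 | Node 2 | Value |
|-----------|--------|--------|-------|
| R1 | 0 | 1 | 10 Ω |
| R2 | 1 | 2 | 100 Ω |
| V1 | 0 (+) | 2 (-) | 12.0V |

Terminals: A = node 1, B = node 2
Step 1 — V_th is the open-circuit voltage V_A - V_B (nothing connected across the terminals).
Nodal analysis, taking node 2 as the 0 V reference.
Source V1 fixes V_0 = 12 V.
KCL at each unknown node (sum of currents leaving = 0; resistances in Ω):
  Node 1: (V_1 - 12)/10 + (V_1 - 0)/100 = 0
Collecting terms: 0.11 × V_1 = 1.2  =>  V_1 = 10.91 V
V_th = V_1 - V_2 = 10.91 - 0 = 10.91 V
Step 2 — R_th: zero the source — replace V1 by a short circuit (node 2 merges into node 0) — and find the resistance seen between A (node 1) and B (node 0).
Reduce the network between node 1 (A) and node 0 (B) by series/parallel combination:
  Rp1 = R1 ‖ R2 (parallel, both between nodes 0 and 1) = 1/(1/10 + 1/100) = 9.091 Ω
R_th = 9.091 Ω

Final answer: V_th = 10.91 V, R_th = 9.091 Ω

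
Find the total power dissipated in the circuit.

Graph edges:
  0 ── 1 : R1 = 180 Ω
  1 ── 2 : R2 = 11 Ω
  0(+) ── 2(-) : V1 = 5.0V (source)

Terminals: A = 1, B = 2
Nodal analysis, taking node 2 as the 0 V reference.
Source V1 fixes V_0 = 5 V.
KCL at each unknown node (sum of currents leaving = 0; resistances in Ω):
  Node 1: (V_1 - 5)/180 + (V_1 - 0)/11 = 0
Collecting terms: 0.09646 × V_1 = 0.02778  =>  V_1 = 0.288 V
Power in each resistor, P = (ΔV)²/R:
  P_R1 = (5 - 0.288)²/180 = 0.1234 W
  P_R2 = (0.288 - 0)²/11 = 0.007538 W
P_total = P_R1 + P_R2 = 0.1309 W

Final answer: 0.1309 W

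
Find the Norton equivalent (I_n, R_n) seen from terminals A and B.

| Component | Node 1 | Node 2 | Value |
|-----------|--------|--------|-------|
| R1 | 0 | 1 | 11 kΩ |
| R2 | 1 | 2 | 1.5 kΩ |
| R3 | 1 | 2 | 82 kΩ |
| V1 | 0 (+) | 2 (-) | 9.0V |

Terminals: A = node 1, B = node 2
Find the Thévenin equivalent first; then I_n = V_th/R_th and R_n = R_th.
Step 1 — V_th is the open-circuit voltage V_A - V_B (nothing connected across the terminals).
Nodal analysis, taking node 2 as the 0 V reference.
Source V1 fixes V_0 = 9 V.
KCL at each unknown node (sum of currents leaving = 0; resistances in Ω):
  Node 1: (V_1 - 9)/11000 + (V_1 - 0)/1500 + (V_1 - 0)/82000 = 0
Collecting terms: 0.0007698 × V_1 = 0.0008182  =>  V_1 = 1.063 V
V_th = V_1 - V_2 = 1.063 - 0 = 1.063 V
Step 2 — R_th: zero the source — replace V1 by a short circuit (node 2 merges into node 0) — and find the resistance seen between A (node 1) and B (node 0).
Reduce the network between node 1 (A) and node 0 (B) by series/parallel combination:
  Rp1 = R1 ‖ R2 ‖ R3 (parallel, all between nodes 0 and 1) = 1/(1/11000 + 1/1500 + 1/82000) = 1299 Ω
R_th = 1.299 kΩ
I_n = V_th/R_th = 1.063/1299 = 0.0008182 A, and R_n = R_th = 1.299 kΩ

Final answer: I_n = 0.0008182 A, R_n = 1.299 kΩ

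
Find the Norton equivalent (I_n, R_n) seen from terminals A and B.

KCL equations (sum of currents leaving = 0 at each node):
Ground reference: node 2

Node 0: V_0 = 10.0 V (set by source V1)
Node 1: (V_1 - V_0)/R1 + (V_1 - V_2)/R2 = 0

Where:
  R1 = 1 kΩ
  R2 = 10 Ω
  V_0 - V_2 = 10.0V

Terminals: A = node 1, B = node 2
Find the Thévenin equivalent first; then I_n = V_th/R_th and R_n = R_th.
Step 1 — V_th is the open-circuit voltage V_A - V_B (nothing connected across the terminals).
Nodal analysis, taking node 2 as the 0 V reference.
Source V1 fixes V_0 = 10 V.
KCL at each unknown node (sum of currents leaving = 0; resistances in Ω):
  Node 1: (V_1 - 10)/1000 + (V_1 - 0)/10 = 0
Collecting terms: 0.101 × V_1 = 0.01  =>  V_1 = 0.09901 V
V_th = V_1 - V_2 = 0.09901 - 0 = 0.09901 V
Step 2 — R_th: zero the source — replace V1 by a short circuit (node 2 merges into node 0) — and find the resistance seen between A (node 1) and B (node 0).
Reduce the network between node 1 (A) and node 0 (B) by series/parallel combination:
  Rp1 = R1 ‖ R2 (parallel, both between nodes 0 and 1) = 1/(1/1000 + 1/10) = 9.901 Ω
R_th = 9.901 Ω
I_n = V_th/R_th = 0.09901/9.901 = 0.01 A, and R_n = R_th = 9.901 Ω

Final answer: I_n = 0.01 A, R_n = 9.901 Ω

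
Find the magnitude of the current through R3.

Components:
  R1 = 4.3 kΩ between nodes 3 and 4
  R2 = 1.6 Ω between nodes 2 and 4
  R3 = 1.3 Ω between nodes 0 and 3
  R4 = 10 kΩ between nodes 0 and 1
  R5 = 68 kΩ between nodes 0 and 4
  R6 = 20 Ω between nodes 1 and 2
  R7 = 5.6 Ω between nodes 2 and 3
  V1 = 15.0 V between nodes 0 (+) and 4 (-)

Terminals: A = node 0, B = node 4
Nodal analysis, taking node 4 as the 0 V reference.
Source V1 fixes V_0 = 15 V.
KCL at each unknown node (sum of currents leaving = 0; resistances in Ω):
  Node 1: (V_1 - 15)/10000 + (V_1 - V_2)/20 = 0
  Node 2: (V_2 - 0)/1.6 + (V_2 - V_1)/20 + (V_2 - V_3)/5.6 = 0
  Node 3: (V_3 - 0)/4300 + (V_3 - 15)/1.3 + (V_3 - V_2)/5.6 = 0
Collecting terms (coefficients in siemens):
  0.0501·V_1 - 0.05·V_2 = 0.0015
  0.8536·V_2 - 0.05·V_1 - 0.1786·V_3 = 0
  0.948·V_3 - 0.1786·V_2 = 11.54
Solving these 3 simultaneous equations (Gaussian elimination) gives:
  V_1 = 2.849 V, V_2 = 2.824 V, V_3 = 12.7 V
I_R3 = (V_0 - V_3)/R3 = (15 - 12.7)/1.3 = 1.767 A
|I_R3| = 1.767 A

Final answer: |I_R3| = 1.767 A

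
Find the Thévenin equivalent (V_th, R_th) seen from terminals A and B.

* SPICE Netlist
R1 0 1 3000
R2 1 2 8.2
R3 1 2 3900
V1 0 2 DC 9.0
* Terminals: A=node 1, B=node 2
Step 1 — V_th is the open-circuit voltage V_A - V_B (nothing connected across the terminals).
Nodal analysis, taking node 2 as the 0 V reference.
Source V1 fixes V_0 = 9 V.
KCL at each unknown node (sum of currents leaving = 0; resistances in Ω):
  Node 1: (V_1 - 9)/3000 + (V_1 - 0)/8.2 + (V_1 - 0)/3900 = 0
Collecting terms: 0.1225 × V_1 = 0.003  =>  V_1 = 0.02448 V
V_th = V_1 - V_2 = 0.02448 - 0 = 0.02448 V
Step 2 — R_th: zero the source — replace V1 by a short circuit (node 2 merges into node 0) — and find the resistance seen between A (node 1) and B (node 0).
Reduce the network between node 1 (A) and node 0 (B) by series/parallel combination:
  Rp1 = R1 ‖ R2 ‖ R3 (parallel, all between nodes 0 and 1) = 1/(1/3000 + 1/8.2 + 1/3900) = 8.161 Ω
R_th = 8.161 Ω

Final answer: V_th = 0.02448 V, R_th = 8.161 Ω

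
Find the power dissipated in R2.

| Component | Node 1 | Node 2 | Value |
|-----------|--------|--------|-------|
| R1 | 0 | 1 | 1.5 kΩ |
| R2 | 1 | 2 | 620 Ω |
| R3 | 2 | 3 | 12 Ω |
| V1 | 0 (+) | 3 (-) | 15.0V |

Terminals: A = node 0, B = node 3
Nodal analysis, taking node 3 as the 0 V reference.
Source V1 fixes V_0 = 15 V.
KCL at each unknown node (sum of currents leaving = 0; resistances in Ω):
  Node 1: (V_1 - 15)/1500 + (V_1 - V_2)/620 = 0
  Node 2: (V_2 - V_1)/620 + (V_2 - 0)/12 = 0
Collecting terms (coefficients in siemens):
  0.00228·V_1 - 0.001613·V_2 = 0.01
  0.08495·V_2 - 0.001613·V_1 = 0
Determinant D = (0.00228)(0.08495) - (-0.001613)(-0.001613) = 0.000191
V_1 = [(0.01)(0.08495) - (-0.001613)(0)]/D = 4.447 V
V_2 = [(0.00228)(0) - (0.01)(-0.001613)]/D = 0.08443 V
I_R2 = (V_1 - V_2)/R2 = (4.447 - 0.08443)/620 = 0.007036 A
P_R2 = I_R2² × R2 = (0.007036)² × 620 = 0.03069 W

Final answer: 0.03069 W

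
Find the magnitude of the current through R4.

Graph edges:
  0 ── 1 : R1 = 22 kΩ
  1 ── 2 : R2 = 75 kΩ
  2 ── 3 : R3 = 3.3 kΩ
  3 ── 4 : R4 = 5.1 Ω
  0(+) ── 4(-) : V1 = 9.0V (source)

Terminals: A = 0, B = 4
Nodal analysis, taking node 4 as the 0 V reference.
Source V1 fixes V_0 = 9 V.
KCL at each unknown node (sum of currents leaving = 0; resistances in Ω):
  Node 1: (V_1 - 9)/22000 + (V_1 - V_2)/75000 = 0
  Node 2: (V_2 - V_1)/75000 + (V_2 - V_3)/3300 = 0
  Node 3: (V_3 - V_2)/3300 + (V_3 - 0)/5.1 = 0
Collecting terms (coefficients in siemens):
  0.00005879·V_1 - 0.00001333·V_2 = 0.0004091
  0.0003164·V_2 - 0.00001333·V_1 - 0.000303·V_3 = 0
  0.1964·V_3 - 0.000303·V_2 = 0
Solving these 3 simultaneous equations (Gaussian elimination) gives:
  V_1 = 7.026 V, V_2 = 0.2966 V, V_3 = 0.0004576 V
I_R4 = (V_3 - V_4)/R4 = (0.0004576 - 0)/5.1 = 0.00008973 A
|I_R4| = 0.00008973 A

Final answer: |I_R4| = 8.973e-05 A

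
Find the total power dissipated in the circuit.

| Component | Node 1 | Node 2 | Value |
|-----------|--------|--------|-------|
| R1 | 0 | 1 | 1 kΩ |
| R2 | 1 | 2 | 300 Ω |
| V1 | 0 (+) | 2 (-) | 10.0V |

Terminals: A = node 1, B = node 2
Nodal analysis, taking node 2 as the 0 V reference.
Source V1 fixes V_0 = 10 V.
KCL at each unknown node (sum of currents leaving = 0; resistances in Ω):
  Node 1: (V_1 - 10)/1000 + (V_1 - 0)/300 = 0
Collecting terms: 0.004333 × V_1 = 0.01  =>  V_1 = 2.308 V
Power in each resistor, P = (ΔV)²/R:
  P_R1 = (10 - 2.308)²/1000 = 0.05917 W
  P_R2 = (2.308 - 0)²/300 = 0.01775 W
P_total = P_R1 + P_R2 = 0.07692 W

Final answer: 0.07692 W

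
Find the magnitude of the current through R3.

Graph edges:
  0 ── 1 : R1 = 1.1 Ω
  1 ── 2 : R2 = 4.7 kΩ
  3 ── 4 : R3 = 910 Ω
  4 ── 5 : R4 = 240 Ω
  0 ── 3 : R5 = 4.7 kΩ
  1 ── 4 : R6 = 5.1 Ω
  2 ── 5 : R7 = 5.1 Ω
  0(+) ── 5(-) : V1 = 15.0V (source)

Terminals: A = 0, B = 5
Nodal analysis, taking node 5 as the 0 V reference.
Source V1 fixes V_0 = 15 V.
KCL at each unknown node (sum of currents leaving = 0; resistances in Ω):
  Node 1: (V_1 - 15)/1.1 + (V_1 - V_2)/4700 + (V_1 - V_4)/5.1 = 0
  Node 2: (V_2 - V_1)/4700 + (V_2 - 0)/5.1 = 0
  Node 3: (V_3 - V_4)/910 + (V_3 - 15)/4700 = 0
  Node 4: (V_4 - V_3)/910 + (V_4 - 0)/240 + (V_4 - V_1)/5.1 = 0
Collecting terms (coefficients in siemens):
  1.105·V_1 - 0.0002128·V_2 - 0.1961·V_4 = 13.64
  0.1963·V_2 - 0.0002128·V_1 = 0
  0.001312·V_3 - 0.001099·V_4 = 0.003191
  0.2013·V_4 - 0.1961·V_1 - 0.001099·V_3 = 0
Solving these 4 simultaneous equations (Gaussian elimination) gives:
  V_1 = 14.93 V, V_2 = 0.01618 V, V_3 = 14.68 V, V_4 = 14.62 V
I_R3 = (V_3 - V_4)/R3 = (14.68 - 14.62)/910 = 0.00006787 A
|I_R3| = 0.00006787 A

Final answer: |I_R3| = 6.787e-05 A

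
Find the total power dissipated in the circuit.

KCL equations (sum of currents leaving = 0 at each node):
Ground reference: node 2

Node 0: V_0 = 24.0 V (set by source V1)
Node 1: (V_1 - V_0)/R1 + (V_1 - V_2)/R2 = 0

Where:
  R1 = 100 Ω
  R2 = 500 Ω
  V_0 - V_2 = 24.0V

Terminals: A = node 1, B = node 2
Nodal analysis, taking node 2 as the 0 V reference.
Source V1 fixes V_0 = 24 V.
KCL at each unknown node (sum of currents leaving = 0; resistances in Ω):
  Node 1: (V_1 - 24)/100 + (V_1 - 0)/500 = 0
Collecting terms: 0.012 × V_1 = 0.24  =>  V_1 = 20 V
Power in each resistor, P = (ΔV)²/R:
  P_R1 = (24 - 20)²/100 = 0.16 W
  P_R2 = (20 - 0)²/500 = 0.8 W
P_total = P_R1 + P_R2 = 0.96 W

Final answer: 0.96 W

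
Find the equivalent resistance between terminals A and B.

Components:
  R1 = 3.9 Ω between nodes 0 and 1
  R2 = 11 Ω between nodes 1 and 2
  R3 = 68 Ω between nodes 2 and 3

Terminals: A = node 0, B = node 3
Reduce the network between node 0 (A) and node 3 (B) by series/parallel combination:
  Rs1 = R1 + R2 (series, joined only at node 1) = 3.9 + 11 = 14.9 Ω
  Rs2 = R3 + Rs1 (series, joined only at node 2) = 68 + 14.9 = 82.9 Ω
R_eq = 82.9 Ω

Final answer: 82.9 Ω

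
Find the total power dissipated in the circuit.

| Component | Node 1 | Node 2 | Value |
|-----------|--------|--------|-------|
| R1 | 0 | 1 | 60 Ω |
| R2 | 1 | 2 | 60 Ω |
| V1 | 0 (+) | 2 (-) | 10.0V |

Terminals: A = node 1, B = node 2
Nodal analysis, taking node 2 as the 0 V reference.
Source V1 fixes V_0 = 10 V.
KCL at each unknown node (sum of currents leaving = 0; resistances in Ω):
  Node 1: (V_1 - 10)/60 + (V_1 - 0)/60 = 0
Collecting terms: 0.03333 × V_1 = 0.1667  =>  V_1 = 5 V
Power in each resistor, P = (ΔV)²/R:
  P_R1 = (10 - 5)²/60 = 0.4167 W
  P_R2 = (5 - 0)²/60 = 0.4167 W
P_total = P_R1 + P_R2 = 0.8333 W

Final answer: 0.8333 W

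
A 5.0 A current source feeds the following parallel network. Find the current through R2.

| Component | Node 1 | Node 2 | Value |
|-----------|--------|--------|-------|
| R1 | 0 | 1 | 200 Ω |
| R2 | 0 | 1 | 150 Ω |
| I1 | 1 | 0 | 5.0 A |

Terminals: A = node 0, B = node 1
All resistors sit directly between nodes 0 and 1, so they are in parallel and share one voltage V; the full source current 5 A splits among them.
1/R_par = 1/200 + 1/150 = 0.01167 S  =>  R_par = 85.71 Ω
V = I × R_par = 5 × 85.71 = 428.6 V
I_R2 = V/R2 = 428.6/150 = 2.857 A

Final answer: 2.857 A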